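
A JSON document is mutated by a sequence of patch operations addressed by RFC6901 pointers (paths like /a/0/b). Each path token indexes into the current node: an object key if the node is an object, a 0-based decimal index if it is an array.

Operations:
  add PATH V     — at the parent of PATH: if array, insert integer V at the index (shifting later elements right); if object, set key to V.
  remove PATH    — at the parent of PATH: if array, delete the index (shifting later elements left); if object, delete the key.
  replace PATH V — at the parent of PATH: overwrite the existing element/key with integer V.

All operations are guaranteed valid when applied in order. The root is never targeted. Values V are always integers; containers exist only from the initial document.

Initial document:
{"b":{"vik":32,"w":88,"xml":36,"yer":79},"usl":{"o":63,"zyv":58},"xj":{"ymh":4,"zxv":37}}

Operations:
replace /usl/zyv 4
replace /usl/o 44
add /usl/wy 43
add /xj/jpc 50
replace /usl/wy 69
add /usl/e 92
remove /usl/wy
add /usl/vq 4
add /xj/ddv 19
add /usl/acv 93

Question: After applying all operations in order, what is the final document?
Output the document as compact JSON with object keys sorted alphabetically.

After op 1 (replace /usl/zyv 4): {"b":{"vik":32,"w":88,"xml":36,"yer":79},"usl":{"o":63,"zyv":4},"xj":{"ymh":4,"zxv":37}}
After op 2 (replace /usl/o 44): {"b":{"vik":32,"w":88,"xml":36,"yer":79},"usl":{"o":44,"zyv":4},"xj":{"ymh":4,"zxv":37}}
After op 3 (add /usl/wy 43): {"b":{"vik":32,"w":88,"xml":36,"yer":79},"usl":{"o":44,"wy":43,"zyv":4},"xj":{"ymh":4,"zxv":37}}
After op 4 (add /xj/jpc 50): {"b":{"vik":32,"w":88,"xml":36,"yer":79},"usl":{"o":44,"wy":43,"zyv":4},"xj":{"jpc":50,"ymh":4,"zxv":37}}
After op 5 (replace /usl/wy 69): {"b":{"vik":32,"w":88,"xml":36,"yer":79},"usl":{"o":44,"wy":69,"zyv":4},"xj":{"jpc":50,"ymh":4,"zxv":37}}
After op 6 (add /usl/e 92): {"b":{"vik":32,"w":88,"xml":36,"yer":79},"usl":{"e":92,"o":44,"wy":69,"zyv":4},"xj":{"jpc":50,"ymh":4,"zxv":37}}
After op 7 (remove /usl/wy): {"b":{"vik":32,"w":88,"xml":36,"yer":79},"usl":{"e":92,"o":44,"zyv":4},"xj":{"jpc":50,"ymh":4,"zxv":37}}
After op 8 (add /usl/vq 4): {"b":{"vik":32,"w":88,"xml":36,"yer":79},"usl":{"e":92,"o":44,"vq":4,"zyv":4},"xj":{"jpc":50,"ymh":4,"zxv":37}}
After op 9 (add /xj/ddv 19): {"b":{"vik":32,"w":88,"xml":36,"yer":79},"usl":{"e":92,"o":44,"vq":4,"zyv":4},"xj":{"ddv":19,"jpc":50,"ymh":4,"zxv":37}}
After op 10 (add /usl/acv 93): {"b":{"vik":32,"w":88,"xml":36,"yer":79},"usl":{"acv":93,"e":92,"o":44,"vq":4,"zyv":4},"xj":{"ddv":19,"jpc":50,"ymh":4,"zxv":37}}

Answer: {"b":{"vik":32,"w":88,"xml":36,"yer":79},"usl":{"acv":93,"e":92,"o":44,"vq":4,"zyv":4},"xj":{"ddv":19,"jpc":50,"ymh":4,"zxv":37}}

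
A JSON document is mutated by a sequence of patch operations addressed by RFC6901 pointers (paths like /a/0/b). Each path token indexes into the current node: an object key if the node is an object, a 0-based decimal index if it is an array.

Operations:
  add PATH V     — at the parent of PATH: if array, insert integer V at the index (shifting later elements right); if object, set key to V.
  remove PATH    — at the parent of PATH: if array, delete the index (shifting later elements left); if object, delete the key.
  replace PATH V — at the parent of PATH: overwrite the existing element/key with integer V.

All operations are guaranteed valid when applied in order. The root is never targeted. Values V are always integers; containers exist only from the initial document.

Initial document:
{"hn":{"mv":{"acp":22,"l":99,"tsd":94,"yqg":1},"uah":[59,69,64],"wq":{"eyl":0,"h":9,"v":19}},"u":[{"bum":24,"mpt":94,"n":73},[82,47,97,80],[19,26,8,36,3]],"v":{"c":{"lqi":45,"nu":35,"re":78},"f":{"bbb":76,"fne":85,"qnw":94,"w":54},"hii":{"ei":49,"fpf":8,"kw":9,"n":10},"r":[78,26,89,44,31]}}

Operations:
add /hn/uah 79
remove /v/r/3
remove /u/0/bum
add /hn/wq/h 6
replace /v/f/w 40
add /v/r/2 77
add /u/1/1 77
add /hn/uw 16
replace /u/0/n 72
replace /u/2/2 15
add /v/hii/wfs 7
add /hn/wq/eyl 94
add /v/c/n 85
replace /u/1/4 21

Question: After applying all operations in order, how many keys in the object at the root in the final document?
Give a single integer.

Answer: 3

Derivation:
After op 1 (add /hn/uah 79): {"hn":{"mv":{"acp":22,"l":99,"tsd":94,"yqg":1},"uah":79,"wq":{"eyl":0,"h":9,"v":19}},"u":[{"bum":24,"mpt":94,"n":73},[82,47,97,80],[19,26,8,36,3]],"v":{"c":{"lqi":45,"nu":35,"re":78},"f":{"bbb":76,"fne":85,"qnw":94,"w":54},"hii":{"ei":49,"fpf":8,"kw":9,"n":10},"r":[78,26,89,44,31]}}
After op 2 (remove /v/r/3): {"hn":{"mv":{"acp":22,"l":99,"tsd":94,"yqg":1},"uah":79,"wq":{"eyl":0,"h":9,"v":19}},"u":[{"bum":24,"mpt":94,"n":73},[82,47,97,80],[19,26,8,36,3]],"v":{"c":{"lqi":45,"nu":35,"re":78},"f":{"bbb":76,"fne":85,"qnw":94,"w":54},"hii":{"ei":49,"fpf":8,"kw":9,"n":10},"r":[78,26,89,31]}}
After op 3 (remove /u/0/bum): {"hn":{"mv":{"acp":22,"l":99,"tsd":94,"yqg":1},"uah":79,"wq":{"eyl":0,"h":9,"v":19}},"u":[{"mpt":94,"n":73},[82,47,97,80],[19,26,8,36,3]],"v":{"c":{"lqi":45,"nu":35,"re":78},"f":{"bbb":76,"fne":85,"qnw":94,"w":54},"hii":{"ei":49,"fpf":8,"kw":9,"n":10},"r":[78,26,89,31]}}
After op 4 (add /hn/wq/h 6): {"hn":{"mv":{"acp":22,"l":99,"tsd":94,"yqg":1},"uah":79,"wq":{"eyl":0,"h":6,"v":19}},"u":[{"mpt":94,"n":73},[82,47,97,80],[19,26,8,36,3]],"v":{"c":{"lqi":45,"nu":35,"re":78},"f":{"bbb":76,"fne":85,"qnw":94,"w":54},"hii":{"ei":49,"fpf":8,"kw":9,"n":10},"r":[78,26,89,31]}}
After op 5 (replace /v/f/w 40): {"hn":{"mv":{"acp":22,"l":99,"tsd":94,"yqg":1},"uah":79,"wq":{"eyl":0,"h":6,"v":19}},"u":[{"mpt":94,"n":73},[82,47,97,80],[19,26,8,36,3]],"v":{"c":{"lqi":45,"nu":35,"re":78},"f":{"bbb":76,"fne":85,"qnw":94,"w":40},"hii":{"ei":49,"fpf":8,"kw":9,"n":10},"r":[78,26,89,31]}}
After op 6 (add /v/r/2 77): {"hn":{"mv":{"acp":22,"l":99,"tsd":94,"yqg":1},"uah":79,"wq":{"eyl":0,"h":6,"v":19}},"u":[{"mpt":94,"n":73},[82,47,97,80],[19,26,8,36,3]],"v":{"c":{"lqi":45,"nu":35,"re":78},"f":{"bbb":76,"fne":85,"qnw":94,"w":40},"hii":{"ei":49,"fpf":8,"kw":9,"n":10},"r":[78,26,77,89,31]}}
After op 7 (add /u/1/1 77): {"hn":{"mv":{"acp":22,"l":99,"tsd":94,"yqg":1},"uah":79,"wq":{"eyl":0,"h":6,"v":19}},"u":[{"mpt":94,"n":73},[82,77,47,97,80],[19,26,8,36,3]],"v":{"c":{"lqi":45,"nu":35,"re":78},"f":{"bbb":76,"fne":85,"qnw":94,"w":40},"hii":{"ei":49,"fpf":8,"kw":9,"n":10},"r":[78,26,77,89,31]}}
After op 8 (add /hn/uw 16): {"hn":{"mv":{"acp":22,"l":99,"tsd":94,"yqg":1},"uah":79,"uw":16,"wq":{"eyl":0,"h":6,"v":19}},"u":[{"mpt":94,"n":73},[82,77,47,97,80],[19,26,8,36,3]],"v":{"c":{"lqi":45,"nu":35,"re":78},"f":{"bbb":76,"fne":85,"qnw":94,"w":40},"hii":{"ei":49,"fpf":8,"kw":9,"n":10},"r":[78,26,77,89,31]}}
After op 9 (replace /u/0/n 72): {"hn":{"mv":{"acp":22,"l":99,"tsd":94,"yqg":1},"uah":79,"uw":16,"wq":{"eyl":0,"h":6,"v":19}},"u":[{"mpt":94,"n":72},[82,77,47,97,80],[19,26,8,36,3]],"v":{"c":{"lqi":45,"nu":35,"re":78},"f":{"bbb":76,"fne":85,"qnw":94,"w":40},"hii":{"ei":49,"fpf":8,"kw":9,"n":10},"r":[78,26,77,89,31]}}
After op 10 (replace /u/2/2 15): {"hn":{"mv":{"acp":22,"l":99,"tsd":94,"yqg":1},"uah":79,"uw":16,"wq":{"eyl":0,"h":6,"v":19}},"u":[{"mpt":94,"n":72},[82,77,47,97,80],[19,26,15,36,3]],"v":{"c":{"lqi":45,"nu":35,"re":78},"f":{"bbb":76,"fne":85,"qnw":94,"w":40},"hii":{"ei":49,"fpf":8,"kw":9,"n":10},"r":[78,26,77,89,31]}}
After op 11 (add /v/hii/wfs 7): {"hn":{"mv":{"acp":22,"l":99,"tsd":94,"yqg":1},"uah":79,"uw":16,"wq":{"eyl":0,"h":6,"v":19}},"u":[{"mpt":94,"n":72},[82,77,47,97,80],[19,26,15,36,3]],"v":{"c":{"lqi":45,"nu":35,"re":78},"f":{"bbb":76,"fne":85,"qnw":94,"w":40},"hii":{"ei":49,"fpf":8,"kw":9,"n":10,"wfs":7},"r":[78,26,77,89,31]}}
After op 12 (add /hn/wq/eyl 94): {"hn":{"mv":{"acp":22,"l":99,"tsd":94,"yqg":1},"uah":79,"uw":16,"wq":{"eyl":94,"h":6,"v":19}},"u":[{"mpt":94,"n":72},[82,77,47,97,80],[19,26,15,36,3]],"v":{"c":{"lqi":45,"nu":35,"re":78},"f":{"bbb":76,"fne":85,"qnw":94,"w":40},"hii":{"ei":49,"fpf":8,"kw":9,"n":10,"wfs":7},"r":[78,26,77,89,31]}}
After op 13 (add /v/c/n 85): {"hn":{"mv":{"acp":22,"l":99,"tsd":94,"yqg":1},"uah":79,"uw":16,"wq":{"eyl":94,"h":6,"v":19}},"u":[{"mpt":94,"n":72},[82,77,47,97,80],[19,26,15,36,3]],"v":{"c":{"lqi":45,"n":85,"nu":35,"re":78},"f":{"bbb":76,"fne":85,"qnw":94,"w":40},"hii":{"ei":49,"fpf":8,"kw":9,"n":10,"wfs":7},"r":[78,26,77,89,31]}}
After op 14 (replace /u/1/4 21): {"hn":{"mv":{"acp":22,"l":99,"tsd":94,"yqg":1},"uah":79,"uw":16,"wq":{"eyl":94,"h":6,"v":19}},"u":[{"mpt":94,"n":72},[82,77,47,97,21],[19,26,15,36,3]],"v":{"c":{"lqi":45,"n":85,"nu":35,"re":78},"f":{"bbb":76,"fne":85,"qnw":94,"w":40},"hii":{"ei":49,"fpf":8,"kw":9,"n":10,"wfs":7},"r":[78,26,77,89,31]}}
Size at the root: 3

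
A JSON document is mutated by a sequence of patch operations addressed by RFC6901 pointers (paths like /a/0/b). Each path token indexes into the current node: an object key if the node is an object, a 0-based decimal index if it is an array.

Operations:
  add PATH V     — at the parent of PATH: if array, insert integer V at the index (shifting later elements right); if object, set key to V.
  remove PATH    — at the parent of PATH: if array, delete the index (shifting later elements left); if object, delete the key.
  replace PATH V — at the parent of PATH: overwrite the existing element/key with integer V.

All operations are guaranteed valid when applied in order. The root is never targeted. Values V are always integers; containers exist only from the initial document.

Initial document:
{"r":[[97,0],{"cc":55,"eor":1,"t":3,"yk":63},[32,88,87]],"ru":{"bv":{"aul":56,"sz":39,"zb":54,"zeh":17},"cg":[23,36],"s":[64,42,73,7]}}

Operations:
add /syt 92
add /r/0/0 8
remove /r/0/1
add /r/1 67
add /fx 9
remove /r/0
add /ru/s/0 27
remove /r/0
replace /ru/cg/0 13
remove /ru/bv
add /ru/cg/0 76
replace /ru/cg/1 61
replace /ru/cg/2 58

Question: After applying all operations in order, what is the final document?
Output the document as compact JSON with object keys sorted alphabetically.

After op 1 (add /syt 92): {"r":[[97,0],{"cc":55,"eor":1,"t":3,"yk":63},[32,88,87]],"ru":{"bv":{"aul":56,"sz":39,"zb":54,"zeh":17},"cg":[23,36],"s":[64,42,73,7]},"syt":92}
After op 2 (add /r/0/0 8): {"r":[[8,97,0],{"cc":55,"eor":1,"t":3,"yk":63},[32,88,87]],"ru":{"bv":{"aul":56,"sz":39,"zb":54,"zeh":17},"cg":[23,36],"s":[64,42,73,7]},"syt":92}
After op 3 (remove /r/0/1): {"r":[[8,0],{"cc":55,"eor":1,"t":3,"yk":63},[32,88,87]],"ru":{"bv":{"aul":56,"sz":39,"zb":54,"zeh":17},"cg":[23,36],"s":[64,42,73,7]},"syt":92}
After op 4 (add /r/1 67): {"r":[[8,0],67,{"cc":55,"eor":1,"t":3,"yk":63},[32,88,87]],"ru":{"bv":{"aul":56,"sz":39,"zb":54,"zeh":17},"cg":[23,36],"s":[64,42,73,7]},"syt":92}
After op 5 (add /fx 9): {"fx":9,"r":[[8,0],67,{"cc":55,"eor":1,"t":3,"yk":63},[32,88,87]],"ru":{"bv":{"aul":56,"sz":39,"zb":54,"zeh":17},"cg":[23,36],"s":[64,42,73,7]},"syt":92}
After op 6 (remove /r/0): {"fx":9,"r":[67,{"cc":55,"eor":1,"t":3,"yk":63},[32,88,87]],"ru":{"bv":{"aul":56,"sz":39,"zb":54,"zeh":17},"cg":[23,36],"s":[64,42,73,7]},"syt":92}
After op 7 (add /ru/s/0 27): {"fx":9,"r":[67,{"cc":55,"eor":1,"t":3,"yk":63},[32,88,87]],"ru":{"bv":{"aul":56,"sz":39,"zb":54,"zeh":17},"cg":[23,36],"s":[27,64,42,73,7]},"syt":92}
After op 8 (remove /r/0): {"fx":9,"r":[{"cc":55,"eor":1,"t":3,"yk":63},[32,88,87]],"ru":{"bv":{"aul":56,"sz":39,"zb":54,"zeh":17},"cg":[23,36],"s":[27,64,42,73,7]},"syt":92}
After op 9 (replace /ru/cg/0 13): {"fx":9,"r":[{"cc":55,"eor":1,"t":3,"yk":63},[32,88,87]],"ru":{"bv":{"aul":56,"sz":39,"zb":54,"zeh":17},"cg":[13,36],"s":[27,64,42,73,7]},"syt":92}
After op 10 (remove /ru/bv): {"fx":9,"r":[{"cc":55,"eor":1,"t":3,"yk":63},[32,88,87]],"ru":{"cg":[13,36],"s":[27,64,42,73,7]},"syt":92}
After op 11 (add /ru/cg/0 76): {"fx":9,"r":[{"cc":55,"eor":1,"t":3,"yk":63},[32,88,87]],"ru":{"cg":[76,13,36],"s":[27,64,42,73,7]},"syt":92}
After op 12 (replace /ru/cg/1 61): {"fx":9,"r":[{"cc":55,"eor":1,"t":3,"yk":63},[32,88,87]],"ru":{"cg":[76,61,36],"s":[27,64,42,73,7]},"syt":92}
After op 13 (replace /ru/cg/2 58): {"fx":9,"r":[{"cc":55,"eor":1,"t":3,"yk":63},[32,88,87]],"ru":{"cg":[76,61,58],"s":[27,64,42,73,7]},"syt":92}

Answer: {"fx":9,"r":[{"cc":55,"eor":1,"t":3,"yk":63},[32,88,87]],"ru":{"cg":[76,61,58],"s":[27,64,42,73,7]},"syt":92}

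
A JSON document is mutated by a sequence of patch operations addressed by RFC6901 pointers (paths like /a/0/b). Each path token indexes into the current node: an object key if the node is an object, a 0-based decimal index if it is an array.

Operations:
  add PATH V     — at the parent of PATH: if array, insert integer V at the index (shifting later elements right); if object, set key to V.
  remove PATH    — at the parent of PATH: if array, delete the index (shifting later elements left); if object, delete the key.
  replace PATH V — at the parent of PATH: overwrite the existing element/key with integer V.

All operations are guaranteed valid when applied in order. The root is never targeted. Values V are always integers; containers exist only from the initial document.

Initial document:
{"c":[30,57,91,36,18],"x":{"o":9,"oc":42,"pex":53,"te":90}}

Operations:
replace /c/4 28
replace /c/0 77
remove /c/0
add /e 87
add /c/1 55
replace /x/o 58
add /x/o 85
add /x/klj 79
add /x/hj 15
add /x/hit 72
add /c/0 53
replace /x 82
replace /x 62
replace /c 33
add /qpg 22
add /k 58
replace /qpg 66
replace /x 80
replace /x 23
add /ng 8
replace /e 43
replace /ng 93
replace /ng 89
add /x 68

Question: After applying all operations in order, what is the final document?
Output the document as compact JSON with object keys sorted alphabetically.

After op 1 (replace /c/4 28): {"c":[30,57,91,36,28],"x":{"o":9,"oc":42,"pex":53,"te":90}}
After op 2 (replace /c/0 77): {"c":[77,57,91,36,28],"x":{"o":9,"oc":42,"pex":53,"te":90}}
After op 3 (remove /c/0): {"c":[57,91,36,28],"x":{"o":9,"oc":42,"pex":53,"te":90}}
After op 4 (add /e 87): {"c":[57,91,36,28],"e":87,"x":{"o":9,"oc":42,"pex":53,"te":90}}
After op 5 (add /c/1 55): {"c":[57,55,91,36,28],"e":87,"x":{"o":9,"oc":42,"pex":53,"te":90}}
After op 6 (replace /x/o 58): {"c":[57,55,91,36,28],"e":87,"x":{"o":58,"oc":42,"pex":53,"te":90}}
After op 7 (add /x/o 85): {"c":[57,55,91,36,28],"e":87,"x":{"o":85,"oc":42,"pex":53,"te":90}}
After op 8 (add /x/klj 79): {"c":[57,55,91,36,28],"e":87,"x":{"klj":79,"o":85,"oc":42,"pex":53,"te":90}}
After op 9 (add /x/hj 15): {"c":[57,55,91,36,28],"e":87,"x":{"hj":15,"klj":79,"o":85,"oc":42,"pex":53,"te":90}}
After op 10 (add /x/hit 72): {"c":[57,55,91,36,28],"e":87,"x":{"hit":72,"hj":15,"klj":79,"o":85,"oc":42,"pex":53,"te":90}}
After op 11 (add /c/0 53): {"c":[53,57,55,91,36,28],"e":87,"x":{"hit":72,"hj":15,"klj":79,"o":85,"oc":42,"pex":53,"te":90}}
After op 12 (replace /x 82): {"c":[53,57,55,91,36,28],"e":87,"x":82}
After op 13 (replace /x 62): {"c":[53,57,55,91,36,28],"e":87,"x":62}
After op 14 (replace /c 33): {"c":33,"e":87,"x":62}
After op 15 (add /qpg 22): {"c":33,"e":87,"qpg":22,"x":62}
After op 16 (add /k 58): {"c":33,"e":87,"k":58,"qpg":22,"x":62}
After op 17 (replace /qpg 66): {"c":33,"e":87,"k":58,"qpg":66,"x":62}
After op 18 (replace /x 80): {"c":33,"e":87,"k":58,"qpg":66,"x":80}
After op 19 (replace /x 23): {"c":33,"e":87,"k":58,"qpg":66,"x":23}
After op 20 (add /ng 8): {"c":33,"e":87,"k":58,"ng":8,"qpg":66,"x":23}
After op 21 (replace /e 43): {"c":33,"e":43,"k":58,"ng":8,"qpg":66,"x":23}
After op 22 (replace /ng 93): {"c":33,"e":43,"k":58,"ng":93,"qpg":66,"x":23}
After op 23 (replace /ng 89): {"c":33,"e":43,"k":58,"ng":89,"qpg":66,"x":23}
After op 24 (add /x 68): {"c":33,"e":43,"k":58,"ng":89,"qpg":66,"x":68}

Answer: {"c":33,"e":43,"k":58,"ng":89,"qpg":66,"x":68}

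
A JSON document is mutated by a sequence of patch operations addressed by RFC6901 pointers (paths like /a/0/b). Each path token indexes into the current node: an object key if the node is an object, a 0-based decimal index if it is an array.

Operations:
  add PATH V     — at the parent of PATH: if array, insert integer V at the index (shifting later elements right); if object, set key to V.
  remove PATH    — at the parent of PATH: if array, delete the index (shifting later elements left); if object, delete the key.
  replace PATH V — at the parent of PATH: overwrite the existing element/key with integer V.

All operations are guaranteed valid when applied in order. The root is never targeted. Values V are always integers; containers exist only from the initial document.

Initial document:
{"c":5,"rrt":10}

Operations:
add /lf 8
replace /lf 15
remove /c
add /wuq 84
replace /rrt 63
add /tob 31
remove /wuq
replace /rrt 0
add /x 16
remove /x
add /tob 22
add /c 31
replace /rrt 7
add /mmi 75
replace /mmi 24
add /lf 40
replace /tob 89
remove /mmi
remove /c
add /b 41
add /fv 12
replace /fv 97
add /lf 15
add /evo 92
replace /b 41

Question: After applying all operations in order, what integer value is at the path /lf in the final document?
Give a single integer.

Answer: 15

Derivation:
After op 1 (add /lf 8): {"c":5,"lf":8,"rrt":10}
After op 2 (replace /lf 15): {"c":5,"lf":15,"rrt":10}
After op 3 (remove /c): {"lf":15,"rrt":10}
After op 4 (add /wuq 84): {"lf":15,"rrt":10,"wuq":84}
After op 5 (replace /rrt 63): {"lf":15,"rrt":63,"wuq":84}
After op 6 (add /tob 31): {"lf":15,"rrt":63,"tob":31,"wuq":84}
After op 7 (remove /wuq): {"lf":15,"rrt":63,"tob":31}
After op 8 (replace /rrt 0): {"lf":15,"rrt":0,"tob":31}
After op 9 (add /x 16): {"lf":15,"rrt":0,"tob":31,"x":16}
After op 10 (remove /x): {"lf":15,"rrt":0,"tob":31}
After op 11 (add /tob 22): {"lf":15,"rrt":0,"tob":22}
After op 12 (add /c 31): {"c":31,"lf":15,"rrt":0,"tob":22}
After op 13 (replace /rrt 7): {"c":31,"lf":15,"rrt":7,"tob":22}
After op 14 (add /mmi 75): {"c":31,"lf":15,"mmi":75,"rrt":7,"tob":22}
After op 15 (replace /mmi 24): {"c":31,"lf":15,"mmi":24,"rrt":7,"tob":22}
After op 16 (add /lf 40): {"c":31,"lf":40,"mmi":24,"rrt":7,"tob":22}
After op 17 (replace /tob 89): {"c":31,"lf":40,"mmi":24,"rrt":7,"tob":89}
After op 18 (remove /mmi): {"c":31,"lf":40,"rrt":7,"tob":89}
After op 19 (remove /c): {"lf":40,"rrt":7,"tob":89}
After op 20 (add /b 41): {"b":41,"lf":40,"rrt":7,"tob":89}
After op 21 (add /fv 12): {"b":41,"fv":12,"lf":40,"rrt":7,"tob":89}
After op 22 (replace /fv 97): {"b":41,"fv":97,"lf":40,"rrt":7,"tob":89}
After op 23 (add /lf 15): {"b":41,"fv":97,"lf":15,"rrt":7,"tob":89}
After op 24 (add /evo 92): {"b":41,"evo":92,"fv":97,"lf":15,"rrt":7,"tob":89}
After op 25 (replace /b 41): {"b":41,"evo":92,"fv":97,"lf":15,"rrt":7,"tob":89}
Value at /lf: 15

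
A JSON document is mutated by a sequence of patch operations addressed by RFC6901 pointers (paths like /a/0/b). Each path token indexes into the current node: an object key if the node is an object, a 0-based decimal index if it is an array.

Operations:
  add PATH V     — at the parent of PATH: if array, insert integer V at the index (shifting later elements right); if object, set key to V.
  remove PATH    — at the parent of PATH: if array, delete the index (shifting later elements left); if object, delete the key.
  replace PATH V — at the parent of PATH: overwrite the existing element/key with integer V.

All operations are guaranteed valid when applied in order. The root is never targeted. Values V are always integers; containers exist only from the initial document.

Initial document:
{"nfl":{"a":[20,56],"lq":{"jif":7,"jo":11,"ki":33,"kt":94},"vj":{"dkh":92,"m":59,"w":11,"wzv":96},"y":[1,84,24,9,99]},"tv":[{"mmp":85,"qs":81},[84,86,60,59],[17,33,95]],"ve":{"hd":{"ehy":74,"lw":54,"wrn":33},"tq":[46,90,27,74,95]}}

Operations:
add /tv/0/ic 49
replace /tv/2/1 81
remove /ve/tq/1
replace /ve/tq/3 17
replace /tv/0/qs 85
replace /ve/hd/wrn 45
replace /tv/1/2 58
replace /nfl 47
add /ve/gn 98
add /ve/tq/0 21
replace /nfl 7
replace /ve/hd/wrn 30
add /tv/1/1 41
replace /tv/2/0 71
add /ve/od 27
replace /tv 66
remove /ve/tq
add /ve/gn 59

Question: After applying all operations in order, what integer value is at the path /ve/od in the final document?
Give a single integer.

After op 1 (add /tv/0/ic 49): {"nfl":{"a":[20,56],"lq":{"jif":7,"jo":11,"ki":33,"kt":94},"vj":{"dkh":92,"m":59,"w":11,"wzv":96},"y":[1,84,24,9,99]},"tv":[{"ic":49,"mmp":85,"qs":81},[84,86,60,59],[17,33,95]],"ve":{"hd":{"ehy":74,"lw":54,"wrn":33},"tq":[46,90,27,74,95]}}
After op 2 (replace /tv/2/1 81): {"nfl":{"a":[20,56],"lq":{"jif":7,"jo":11,"ki":33,"kt":94},"vj":{"dkh":92,"m":59,"w":11,"wzv":96},"y":[1,84,24,9,99]},"tv":[{"ic":49,"mmp":85,"qs":81},[84,86,60,59],[17,81,95]],"ve":{"hd":{"ehy":74,"lw":54,"wrn":33},"tq":[46,90,27,74,95]}}
After op 3 (remove /ve/tq/1): {"nfl":{"a":[20,56],"lq":{"jif":7,"jo":11,"ki":33,"kt":94},"vj":{"dkh":92,"m":59,"w":11,"wzv":96},"y":[1,84,24,9,99]},"tv":[{"ic":49,"mmp":85,"qs":81},[84,86,60,59],[17,81,95]],"ve":{"hd":{"ehy":74,"lw":54,"wrn":33},"tq":[46,27,74,95]}}
After op 4 (replace /ve/tq/3 17): {"nfl":{"a":[20,56],"lq":{"jif":7,"jo":11,"ki":33,"kt":94},"vj":{"dkh":92,"m":59,"w":11,"wzv":96},"y":[1,84,24,9,99]},"tv":[{"ic":49,"mmp":85,"qs":81},[84,86,60,59],[17,81,95]],"ve":{"hd":{"ehy":74,"lw":54,"wrn":33},"tq":[46,27,74,17]}}
After op 5 (replace /tv/0/qs 85): {"nfl":{"a":[20,56],"lq":{"jif":7,"jo":11,"ki":33,"kt":94},"vj":{"dkh":92,"m":59,"w":11,"wzv":96},"y":[1,84,24,9,99]},"tv":[{"ic":49,"mmp":85,"qs":85},[84,86,60,59],[17,81,95]],"ve":{"hd":{"ehy":74,"lw":54,"wrn":33},"tq":[46,27,74,17]}}
After op 6 (replace /ve/hd/wrn 45): {"nfl":{"a":[20,56],"lq":{"jif":7,"jo":11,"ki":33,"kt":94},"vj":{"dkh":92,"m":59,"w":11,"wzv":96},"y":[1,84,24,9,99]},"tv":[{"ic":49,"mmp":85,"qs":85},[84,86,60,59],[17,81,95]],"ve":{"hd":{"ehy":74,"lw":54,"wrn":45},"tq":[46,27,74,17]}}
After op 7 (replace /tv/1/2 58): {"nfl":{"a":[20,56],"lq":{"jif":7,"jo":11,"ki":33,"kt":94},"vj":{"dkh":92,"m":59,"w":11,"wzv":96},"y":[1,84,24,9,99]},"tv":[{"ic":49,"mmp":85,"qs":85},[84,86,58,59],[17,81,95]],"ve":{"hd":{"ehy":74,"lw":54,"wrn":45},"tq":[46,27,74,17]}}
After op 8 (replace /nfl 47): {"nfl":47,"tv":[{"ic":49,"mmp":85,"qs":85},[84,86,58,59],[17,81,95]],"ve":{"hd":{"ehy":74,"lw":54,"wrn":45},"tq":[46,27,74,17]}}
After op 9 (add /ve/gn 98): {"nfl":47,"tv":[{"ic":49,"mmp":85,"qs":85},[84,86,58,59],[17,81,95]],"ve":{"gn":98,"hd":{"ehy":74,"lw":54,"wrn":45},"tq":[46,27,74,17]}}
After op 10 (add /ve/tq/0 21): {"nfl":47,"tv":[{"ic":49,"mmp":85,"qs":85},[84,86,58,59],[17,81,95]],"ve":{"gn":98,"hd":{"ehy":74,"lw":54,"wrn":45},"tq":[21,46,27,74,17]}}
After op 11 (replace /nfl 7): {"nfl":7,"tv":[{"ic":49,"mmp":85,"qs":85},[84,86,58,59],[17,81,95]],"ve":{"gn":98,"hd":{"ehy":74,"lw":54,"wrn":45},"tq":[21,46,27,74,17]}}
After op 12 (replace /ve/hd/wrn 30): {"nfl":7,"tv":[{"ic":49,"mmp":85,"qs":85},[84,86,58,59],[17,81,95]],"ve":{"gn":98,"hd":{"ehy":74,"lw":54,"wrn":30},"tq":[21,46,27,74,17]}}
After op 13 (add /tv/1/1 41): {"nfl":7,"tv":[{"ic":49,"mmp":85,"qs":85},[84,41,86,58,59],[17,81,95]],"ve":{"gn":98,"hd":{"ehy":74,"lw":54,"wrn":30},"tq":[21,46,27,74,17]}}
After op 14 (replace /tv/2/0 71): {"nfl":7,"tv":[{"ic":49,"mmp":85,"qs":85},[84,41,86,58,59],[71,81,95]],"ve":{"gn":98,"hd":{"ehy":74,"lw":54,"wrn":30},"tq":[21,46,27,74,17]}}
After op 15 (add /ve/od 27): {"nfl":7,"tv":[{"ic":49,"mmp":85,"qs":85},[84,41,86,58,59],[71,81,95]],"ve":{"gn":98,"hd":{"ehy":74,"lw":54,"wrn":30},"od":27,"tq":[21,46,27,74,17]}}
After op 16 (replace /tv 66): {"nfl":7,"tv":66,"ve":{"gn":98,"hd":{"ehy":74,"lw":54,"wrn":30},"od":27,"tq":[21,46,27,74,17]}}
After op 17 (remove /ve/tq): {"nfl":7,"tv":66,"ve":{"gn":98,"hd":{"ehy":74,"lw":54,"wrn":30},"od":27}}
After op 18 (add /ve/gn 59): {"nfl":7,"tv":66,"ve":{"gn":59,"hd":{"ehy":74,"lw":54,"wrn":30},"od":27}}
Value at /ve/od: 27

Answer: 27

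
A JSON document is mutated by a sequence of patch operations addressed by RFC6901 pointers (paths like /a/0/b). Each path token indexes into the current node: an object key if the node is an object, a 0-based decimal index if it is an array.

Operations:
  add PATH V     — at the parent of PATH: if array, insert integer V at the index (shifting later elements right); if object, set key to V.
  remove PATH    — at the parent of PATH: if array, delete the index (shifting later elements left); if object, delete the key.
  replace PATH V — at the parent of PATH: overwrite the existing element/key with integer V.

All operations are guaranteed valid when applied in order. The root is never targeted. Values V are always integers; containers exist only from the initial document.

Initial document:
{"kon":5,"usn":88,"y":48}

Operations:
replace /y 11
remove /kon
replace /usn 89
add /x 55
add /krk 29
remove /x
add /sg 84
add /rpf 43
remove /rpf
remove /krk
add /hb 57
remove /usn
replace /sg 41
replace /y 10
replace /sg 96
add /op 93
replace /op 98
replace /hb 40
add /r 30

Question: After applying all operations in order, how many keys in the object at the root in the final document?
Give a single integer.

Answer: 5

Derivation:
After op 1 (replace /y 11): {"kon":5,"usn":88,"y":11}
After op 2 (remove /kon): {"usn":88,"y":11}
After op 3 (replace /usn 89): {"usn":89,"y":11}
After op 4 (add /x 55): {"usn":89,"x":55,"y":11}
After op 5 (add /krk 29): {"krk":29,"usn":89,"x":55,"y":11}
After op 6 (remove /x): {"krk":29,"usn":89,"y":11}
After op 7 (add /sg 84): {"krk":29,"sg":84,"usn":89,"y":11}
After op 8 (add /rpf 43): {"krk":29,"rpf":43,"sg":84,"usn":89,"y":11}
After op 9 (remove /rpf): {"krk":29,"sg":84,"usn":89,"y":11}
After op 10 (remove /krk): {"sg":84,"usn":89,"y":11}
After op 11 (add /hb 57): {"hb":57,"sg":84,"usn":89,"y":11}
After op 12 (remove /usn): {"hb":57,"sg":84,"y":11}
After op 13 (replace /sg 41): {"hb":57,"sg":41,"y":11}
After op 14 (replace /y 10): {"hb":57,"sg":41,"y":10}
After op 15 (replace /sg 96): {"hb":57,"sg":96,"y":10}
After op 16 (add /op 93): {"hb":57,"op":93,"sg":96,"y":10}
After op 17 (replace /op 98): {"hb":57,"op":98,"sg":96,"y":10}
After op 18 (replace /hb 40): {"hb":40,"op":98,"sg":96,"y":10}
After op 19 (add /r 30): {"hb":40,"op":98,"r":30,"sg":96,"y":10}
Size at the root: 5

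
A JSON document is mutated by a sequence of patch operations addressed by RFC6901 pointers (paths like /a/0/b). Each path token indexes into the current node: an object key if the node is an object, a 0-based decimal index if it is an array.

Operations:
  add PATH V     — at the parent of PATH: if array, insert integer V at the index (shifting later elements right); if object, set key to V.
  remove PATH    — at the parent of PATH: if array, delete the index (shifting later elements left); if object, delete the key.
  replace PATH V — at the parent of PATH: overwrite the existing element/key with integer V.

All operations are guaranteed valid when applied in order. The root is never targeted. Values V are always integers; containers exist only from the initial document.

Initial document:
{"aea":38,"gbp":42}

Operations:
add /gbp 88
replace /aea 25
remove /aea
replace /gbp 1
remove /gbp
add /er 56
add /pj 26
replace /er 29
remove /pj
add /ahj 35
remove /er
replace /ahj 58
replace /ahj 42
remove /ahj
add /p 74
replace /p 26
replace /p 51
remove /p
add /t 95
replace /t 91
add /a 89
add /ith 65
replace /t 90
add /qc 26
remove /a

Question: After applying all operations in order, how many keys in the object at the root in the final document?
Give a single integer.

Answer: 3

Derivation:
After op 1 (add /gbp 88): {"aea":38,"gbp":88}
After op 2 (replace /aea 25): {"aea":25,"gbp":88}
After op 3 (remove /aea): {"gbp":88}
After op 4 (replace /gbp 1): {"gbp":1}
After op 5 (remove /gbp): {}
After op 6 (add /er 56): {"er":56}
After op 7 (add /pj 26): {"er":56,"pj":26}
After op 8 (replace /er 29): {"er":29,"pj":26}
After op 9 (remove /pj): {"er":29}
After op 10 (add /ahj 35): {"ahj":35,"er":29}
After op 11 (remove /er): {"ahj":35}
After op 12 (replace /ahj 58): {"ahj":58}
After op 13 (replace /ahj 42): {"ahj":42}
After op 14 (remove /ahj): {}
After op 15 (add /p 74): {"p":74}
After op 16 (replace /p 26): {"p":26}
After op 17 (replace /p 51): {"p":51}
After op 18 (remove /p): {}
After op 19 (add /t 95): {"t":95}
After op 20 (replace /t 91): {"t":91}
After op 21 (add /a 89): {"a":89,"t":91}
After op 22 (add /ith 65): {"a":89,"ith":65,"t":91}
After op 23 (replace /t 90): {"a":89,"ith":65,"t":90}
After op 24 (add /qc 26): {"a":89,"ith":65,"qc":26,"t":90}
After op 25 (remove /a): {"ith":65,"qc":26,"t":90}
Size at the root: 3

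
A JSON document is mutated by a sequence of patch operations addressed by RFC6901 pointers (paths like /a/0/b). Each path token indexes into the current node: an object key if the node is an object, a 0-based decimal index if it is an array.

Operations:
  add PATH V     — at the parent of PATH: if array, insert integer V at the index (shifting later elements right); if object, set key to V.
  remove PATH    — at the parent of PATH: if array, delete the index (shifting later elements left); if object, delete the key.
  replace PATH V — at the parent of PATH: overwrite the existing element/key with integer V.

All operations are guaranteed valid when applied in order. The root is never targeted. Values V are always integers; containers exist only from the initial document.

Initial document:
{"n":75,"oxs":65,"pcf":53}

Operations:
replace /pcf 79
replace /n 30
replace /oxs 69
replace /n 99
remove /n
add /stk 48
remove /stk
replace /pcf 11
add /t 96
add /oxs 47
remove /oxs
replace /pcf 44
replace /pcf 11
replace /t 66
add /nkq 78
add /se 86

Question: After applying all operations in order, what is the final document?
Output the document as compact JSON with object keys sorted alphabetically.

After op 1 (replace /pcf 79): {"n":75,"oxs":65,"pcf":79}
After op 2 (replace /n 30): {"n":30,"oxs":65,"pcf":79}
After op 3 (replace /oxs 69): {"n":30,"oxs":69,"pcf":79}
After op 4 (replace /n 99): {"n":99,"oxs":69,"pcf":79}
After op 5 (remove /n): {"oxs":69,"pcf":79}
After op 6 (add /stk 48): {"oxs":69,"pcf":79,"stk":48}
After op 7 (remove /stk): {"oxs":69,"pcf":79}
After op 8 (replace /pcf 11): {"oxs":69,"pcf":11}
After op 9 (add /t 96): {"oxs":69,"pcf":11,"t":96}
After op 10 (add /oxs 47): {"oxs":47,"pcf":11,"t":96}
After op 11 (remove /oxs): {"pcf":11,"t":96}
After op 12 (replace /pcf 44): {"pcf":44,"t":96}
After op 13 (replace /pcf 11): {"pcf":11,"t":96}
After op 14 (replace /t 66): {"pcf":11,"t":66}
After op 15 (add /nkq 78): {"nkq":78,"pcf":11,"t":66}
After op 16 (add /se 86): {"nkq":78,"pcf":11,"se":86,"t":66}

Answer: {"nkq":78,"pcf":11,"se":86,"t":66}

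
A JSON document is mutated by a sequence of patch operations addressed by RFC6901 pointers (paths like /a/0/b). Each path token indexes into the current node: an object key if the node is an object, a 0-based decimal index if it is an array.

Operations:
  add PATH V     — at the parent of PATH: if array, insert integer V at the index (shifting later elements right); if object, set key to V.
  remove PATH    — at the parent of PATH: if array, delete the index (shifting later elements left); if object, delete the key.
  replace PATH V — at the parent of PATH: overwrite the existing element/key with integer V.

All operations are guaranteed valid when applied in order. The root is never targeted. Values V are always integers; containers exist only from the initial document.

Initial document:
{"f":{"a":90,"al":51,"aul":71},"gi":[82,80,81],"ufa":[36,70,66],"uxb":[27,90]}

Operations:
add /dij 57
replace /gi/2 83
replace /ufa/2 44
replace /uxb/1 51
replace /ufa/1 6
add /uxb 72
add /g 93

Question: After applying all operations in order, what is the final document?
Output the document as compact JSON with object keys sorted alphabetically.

Answer: {"dij":57,"f":{"a":90,"al":51,"aul":71},"g":93,"gi":[82,80,83],"ufa":[36,6,44],"uxb":72}

Derivation:
After op 1 (add /dij 57): {"dij":57,"f":{"a":90,"al":51,"aul":71},"gi":[82,80,81],"ufa":[36,70,66],"uxb":[27,90]}
After op 2 (replace /gi/2 83): {"dij":57,"f":{"a":90,"al":51,"aul":71},"gi":[82,80,83],"ufa":[36,70,66],"uxb":[27,90]}
After op 3 (replace /ufa/2 44): {"dij":57,"f":{"a":90,"al":51,"aul":71},"gi":[82,80,83],"ufa":[36,70,44],"uxb":[27,90]}
After op 4 (replace /uxb/1 51): {"dij":57,"f":{"a":90,"al":51,"aul":71},"gi":[82,80,83],"ufa":[36,70,44],"uxb":[27,51]}
After op 5 (replace /ufa/1 6): {"dij":57,"f":{"a":90,"al":51,"aul":71},"gi":[82,80,83],"ufa":[36,6,44],"uxb":[27,51]}
After op 6 (add /uxb 72): {"dij":57,"f":{"a":90,"al":51,"aul":71},"gi":[82,80,83],"ufa":[36,6,44],"uxb":72}
After op 7 (add /g 93): {"dij":57,"f":{"a":90,"al":51,"aul":71},"g":93,"gi":[82,80,83],"ufa":[36,6,44],"uxb":72}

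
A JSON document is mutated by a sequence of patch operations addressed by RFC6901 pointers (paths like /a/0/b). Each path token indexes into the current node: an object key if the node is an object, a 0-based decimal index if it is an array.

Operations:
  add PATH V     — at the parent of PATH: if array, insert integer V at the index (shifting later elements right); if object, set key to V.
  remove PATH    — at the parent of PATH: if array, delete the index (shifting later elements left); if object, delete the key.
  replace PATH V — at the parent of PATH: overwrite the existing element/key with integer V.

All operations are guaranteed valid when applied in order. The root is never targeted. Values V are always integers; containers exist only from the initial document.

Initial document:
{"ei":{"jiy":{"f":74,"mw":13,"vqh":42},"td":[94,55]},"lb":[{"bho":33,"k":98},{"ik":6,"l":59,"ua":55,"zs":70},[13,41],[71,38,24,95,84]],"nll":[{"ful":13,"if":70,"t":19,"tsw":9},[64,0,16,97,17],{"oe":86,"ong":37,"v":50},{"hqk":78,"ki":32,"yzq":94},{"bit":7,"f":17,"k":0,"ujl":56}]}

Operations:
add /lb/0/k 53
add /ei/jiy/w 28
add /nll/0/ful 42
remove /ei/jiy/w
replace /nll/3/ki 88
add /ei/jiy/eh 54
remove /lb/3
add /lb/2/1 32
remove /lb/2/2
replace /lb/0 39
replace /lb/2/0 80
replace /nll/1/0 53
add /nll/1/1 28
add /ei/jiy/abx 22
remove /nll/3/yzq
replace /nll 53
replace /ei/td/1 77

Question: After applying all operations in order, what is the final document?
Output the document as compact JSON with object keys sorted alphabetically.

Answer: {"ei":{"jiy":{"abx":22,"eh":54,"f":74,"mw":13,"vqh":42},"td":[94,77]},"lb":[39,{"ik":6,"l":59,"ua":55,"zs":70},[80,32]],"nll":53}

Derivation:
After op 1 (add /lb/0/k 53): {"ei":{"jiy":{"f":74,"mw":13,"vqh":42},"td":[94,55]},"lb":[{"bho":33,"k":53},{"ik":6,"l":59,"ua":55,"zs":70},[13,41],[71,38,24,95,84]],"nll":[{"ful":13,"if":70,"t":19,"tsw":9},[64,0,16,97,17],{"oe":86,"ong":37,"v":50},{"hqk":78,"ki":32,"yzq":94},{"bit":7,"f":17,"k":0,"ujl":56}]}
After op 2 (add /ei/jiy/w 28): {"ei":{"jiy":{"f":74,"mw":13,"vqh":42,"w":28},"td":[94,55]},"lb":[{"bho":33,"k":53},{"ik":6,"l":59,"ua":55,"zs":70},[13,41],[71,38,24,95,84]],"nll":[{"ful":13,"if":70,"t":19,"tsw":9},[64,0,16,97,17],{"oe":86,"ong":37,"v":50},{"hqk":78,"ki":32,"yzq":94},{"bit":7,"f":17,"k":0,"ujl":56}]}
After op 3 (add /nll/0/ful 42): {"ei":{"jiy":{"f":74,"mw":13,"vqh":42,"w":28},"td":[94,55]},"lb":[{"bho":33,"k":53},{"ik":6,"l":59,"ua":55,"zs":70},[13,41],[71,38,24,95,84]],"nll":[{"ful":42,"if":70,"t":19,"tsw":9},[64,0,16,97,17],{"oe":86,"ong":37,"v":50},{"hqk":78,"ki":32,"yzq":94},{"bit":7,"f":17,"k":0,"ujl":56}]}
After op 4 (remove /ei/jiy/w): {"ei":{"jiy":{"f":74,"mw":13,"vqh":42},"td":[94,55]},"lb":[{"bho":33,"k":53},{"ik":6,"l":59,"ua":55,"zs":70},[13,41],[71,38,24,95,84]],"nll":[{"ful":42,"if":70,"t":19,"tsw":9},[64,0,16,97,17],{"oe":86,"ong":37,"v":50},{"hqk":78,"ki":32,"yzq":94},{"bit":7,"f":17,"k":0,"ujl":56}]}
After op 5 (replace /nll/3/ki 88): {"ei":{"jiy":{"f":74,"mw":13,"vqh":42},"td":[94,55]},"lb":[{"bho":33,"k":53},{"ik":6,"l":59,"ua":55,"zs":70},[13,41],[71,38,24,95,84]],"nll":[{"ful":42,"if":70,"t":19,"tsw":9},[64,0,16,97,17],{"oe":86,"ong":37,"v":50},{"hqk":78,"ki":88,"yzq":94},{"bit":7,"f":17,"k":0,"ujl":56}]}
After op 6 (add /ei/jiy/eh 54): {"ei":{"jiy":{"eh":54,"f":74,"mw":13,"vqh":42},"td":[94,55]},"lb":[{"bho":33,"k":53},{"ik":6,"l":59,"ua":55,"zs":70},[13,41],[71,38,24,95,84]],"nll":[{"ful":42,"if":70,"t":19,"tsw":9},[64,0,16,97,17],{"oe":86,"ong":37,"v":50},{"hqk":78,"ki":88,"yzq":94},{"bit":7,"f":17,"k":0,"ujl":56}]}
After op 7 (remove /lb/3): {"ei":{"jiy":{"eh":54,"f":74,"mw":13,"vqh":42},"td":[94,55]},"lb":[{"bho":33,"k":53},{"ik":6,"l":59,"ua":55,"zs":70},[13,41]],"nll":[{"ful":42,"if":70,"t":19,"tsw":9},[64,0,16,97,17],{"oe":86,"ong":37,"v":50},{"hqk":78,"ki":88,"yzq":94},{"bit":7,"f":17,"k":0,"ujl":56}]}
After op 8 (add /lb/2/1 32): {"ei":{"jiy":{"eh":54,"f":74,"mw":13,"vqh":42},"td":[94,55]},"lb":[{"bho":33,"k":53},{"ik":6,"l":59,"ua":55,"zs":70},[13,32,41]],"nll":[{"ful":42,"if":70,"t":19,"tsw":9},[64,0,16,97,17],{"oe":86,"ong":37,"v":50},{"hqk":78,"ki":88,"yzq":94},{"bit":7,"f":17,"k":0,"ujl":56}]}
After op 9 (remove /lb/2/2): {"ei":{"jiy":{"eh":54,"f":74,"mw":13,"vqh":42},"td":[94,55]},"lb":[{"bho":33,"k":53},{"ik":6,"l":59,"ua":55,"zs":70},[13,32]],"nll":[{"ful":42,"if":70,"t":19,"tsw":9},[64,0,16,97,17],{"oe":86,"ong":37,"v":50},{"hqk":78,"ki":88,"yzq":94},{"bit":7,"f":17,"k":0,"ujl":56}]}
After op 10 (replace /lb/0 39): {"ei":{"jiy":{"eh":54,"f":74,"mw":13,"vqh":42},"td":[94,55]},"lb":[39,{"ik":6,"l":59,"ua":55,"zs":70},[13,32]],"nll":[{"ful":42,"if":70,"t":19,"tsw":9},[64,0,16,97,17],{"oe":86,"ong":37,"v":50},{"hqk":78,"ki":88,"yzq":94},{"bit":7,"f":17,"k":0,"ujl":56}]}
After op 11 (replace /lb/2/0 80): {"ei":{"jiy":{"eh":54,"f":74,"mw":13,"vqh":42},"td":[94,55]},"lb":[39,{"ik":6,"l":59,"ua":55,"zs":70},[80,32]],"nll":[{"ful":42,"if":70,"t":19,"tsw":9},[64,0,16,97,17],{"oe":86,"ong":37,"v":50},{"hqk":78,"ki":88,"yzq":94},{"bit":7,"f":17,"k":0,"ujl":56}]}
After op 12 (replace /nll/1/0 53): {"ei":{"jiy":{"eh":54,"f":74,"mw":13,"vqh":42},"td":[94,55]},"lb":[39,{"ik":6,"l":59,"ua":55,"zs":70},[80,32]],"nll":[{"ful":42,"if":70,"t":19,"tsw":9},[53,0,16,97,17],{"oe":86,"ong":37,"v":50},{"hqk":78,"ki":88,"yzq":94},{"bit":7,"f":17,"k":0,"ujl":56}]}
After op 13 (add /nll/1/1 28): {"ei":{"jiy":{"eh":54,"f":74,"mw":13,"vqh":42},"td":[94,55]},"lb":[39,{"ik":6,"l":59,"ua":55,"zs":70},[80,32]],"nll":[{"ful":42,"if":70,"t":19,"tsw":9},[53,28,0,16,97,17],{"oe":86,"ong":37,"v":50},{"hqk":78,"ki":88,"yzq":94},{"bit":7,"f":17,"k":0,"ujl":56}]}
After op 14 (add /ei/jiy/abx 22): {"ei":{"jiy":{"abx":22,"eh":54,"f":74,"mw":13,"vqh":42},"td":[94,55]},"lb":[39,{"ik":6,"l":59,"ua":55,"zs":70},[80,32]],"nll":[{"ful":42,"if":70,"t":19,"tsw":9},[53,28,0,16,97,17],{"oe":86,"ong":37,"v":50},{"hqk":78,"ki":88,"yzq":94},{"bit":7,"f":17,"k":0,"ujl":56}]}
After op 15 (remove /nll/3/yzq): {"ei":{"jiy":{"abx":22,"eh":54,"f":74,"mw":13,"vqh":42},"td":[94,55]},"lb":[39,{"ik":6,"l":59,"ua":55,"zs":70},[80,32]],"nll":[{"ful":42,"if":70,"t":19,"tsw":9},[53,28,0,16,97,17],{"oe":86,"ong":37,"v":50},{"hqk":78,"ki":88},{"bit":7,"f":17,"k":0,"ujl":56}]}
After op 16 (replace /nll 53): {"ei":{"jiy":{"abx":22,"eh":54,"f":74,"mw":13,"vqh":42},"td":[94,55]},"lb":[39,{"ik":6,"l":59,"ua":55,"zs":70},[80,32]],"nll":53}
After op 17 (replace /ei/td/1 77): {"ei":{"jiy":{"abx":22,"eh":54,"f":74,"mw":13,"vqh":42},"td":[94,77]},"lb":[39,{"ik":6,"l":59,"ua":55,"zs":70},[80,32]],"nll":53}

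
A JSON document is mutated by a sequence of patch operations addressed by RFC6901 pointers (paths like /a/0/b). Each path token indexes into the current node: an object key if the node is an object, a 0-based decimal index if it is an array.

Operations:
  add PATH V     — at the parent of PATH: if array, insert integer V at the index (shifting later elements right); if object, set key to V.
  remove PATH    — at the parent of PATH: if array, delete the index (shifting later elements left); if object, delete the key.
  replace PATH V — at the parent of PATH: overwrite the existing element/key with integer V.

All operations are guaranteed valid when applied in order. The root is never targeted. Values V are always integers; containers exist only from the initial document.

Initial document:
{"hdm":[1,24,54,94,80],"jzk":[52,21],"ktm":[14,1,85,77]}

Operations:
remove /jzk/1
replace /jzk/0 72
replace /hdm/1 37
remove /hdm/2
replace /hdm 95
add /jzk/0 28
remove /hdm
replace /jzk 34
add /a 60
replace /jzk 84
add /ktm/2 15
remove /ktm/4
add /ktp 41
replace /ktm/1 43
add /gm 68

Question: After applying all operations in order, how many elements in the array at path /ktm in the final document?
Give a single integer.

Answer: 4

Derivation:
After op 1 (remove /jzk/1): {"hdm":[1,24,54,94,80],"jzk":[52],"ktm":[14,1,85,77]}
After op 2 (replace /jzk/0 72): {"hdm":[1,24,54,94,80],"jzk":[72],"ktm":[14,1,85,77]}
After op 3 (replace /hdm/1 37): {"hdm":[1,37,54,94,80],"jzk":[72],"ktm":[14,1,85,77]}
After op 4 (remove /hdm/2): {"hdm":[1,37,94,80],"jzk":[72],"ktm":[14,1,85,77]}
After op 5 (replace /hdm 95): {"hdm":95,"jzk":[72],"ktm":[14,1,85,77]}
After op 6 (add /jzk/0 28): {"hdm":95,"jzk":[28,72],"ktm":[14,1,85,77]}
After op 7 (remove /hdm): {"jzk":[28,72],"ktm":[14,1,85,77]}
After op 8 (replace /jzk 34): {"jzk":34,"ktm":[14,1,85,77]}
After op 9 (add /a 60): {"a":60,"jzk":34,"ktm":[14,1,85,77]}
After op 10 (replace /jzk 84): {"a":60,"jzk":84,"ktm":[14,1,85,77]}
After op 11 (add /ktm/2 15): {"a":60,"jzk":84,"ktm":[14,1,15,85,77]}
After op 12 (remove /ktm/4): {"a":60,"jzk":84,"ktm":[14,1,15,85]}
After op 13 (add /ktp 41): {"a":60,"jzk":84,"ktm":[14,1,15,85],"ktp":41}
After op 14 (replace /ktm/1 43): {"a":60,"jzk":84,"ktm":[14,43,15,85],"ktp":41}
After op 15 (add /gm 68): {"a":60,"gm":68,"jzk":84,"ktm":[14,43,15,85],"ktp":41}
Size at path /ktm: 4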